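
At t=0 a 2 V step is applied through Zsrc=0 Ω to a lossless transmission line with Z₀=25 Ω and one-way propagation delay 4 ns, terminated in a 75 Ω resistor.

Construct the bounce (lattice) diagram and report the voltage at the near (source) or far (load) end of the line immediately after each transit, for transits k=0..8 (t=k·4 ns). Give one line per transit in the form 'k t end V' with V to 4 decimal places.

Γ_L=0.500000, Γ_S=-1.000000; launch V₁=2·25/25=2.000000
k=0 src: V=2.0000
k=1 load: inc=2.000000, refl=2.000000·0.500000=1.0000; V=0.000000+2.000000+1.000000=3.0000
k=2 src: inc=1.000000, refl=1.000000·-1.000000=-1.0000; V=2.000000+1.000000+-1.000000=2.0000
k=3 load: inc=-1.000000, refl=-1.000000·0.500000=-0.5000; V=3.000000+-1.000000+-0.500000=1.5000
k=4 src: inc=-0.500000, refl=-0.500000·-1.000000=0.5000; V=2.000000+-0.500000+0.500000=2.0000
k=5 load: inc=0.500000, refl=0.500000·0.500000=0.2500; V=1.500000+0.500000+0.250000=2.2500
k=6 src: inc=0.250000, refl=0.250000·-1.000000=-0.2500; V=2.000000+0.250000+-0.250000=2.0000
k=7 load: inc=-0.250000, refl=-0.250000·0.500000=-0.1250; V=2.250000+-0.250000+-0.125000=1.8750
k=8 src: inc=-0.125000, refl=-0.125000·-1.000000=0.1250; V=2.000000+-0.125000+0.125000=2.0000

0 0 source 2.0000
1 4 load 3.0000
2 8 source 2.0000
3 12 load 1.5000
4 16 source 2.0000
5 20 load 2.2500
6 24 source 2.0000
7 28 load 1.8750
8 32 source 2.0000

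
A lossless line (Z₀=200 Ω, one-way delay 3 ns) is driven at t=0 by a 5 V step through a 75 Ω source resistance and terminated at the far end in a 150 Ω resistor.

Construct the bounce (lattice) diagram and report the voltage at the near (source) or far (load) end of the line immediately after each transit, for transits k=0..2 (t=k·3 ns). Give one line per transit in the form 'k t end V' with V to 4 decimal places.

0 0 source 3.6364
1 3 load 3.1169
2 6 source 3.3530

Γ_L=-0.142857, Γ_S=-0.454545; launch V₁=5·200/275=3.636364
k=0 src: V=3.6364
k=1 load: inc=3.636364, refl=3.636364·-0.142857=-0.5195; V=0.000000+3.636364+-0.519481=3.1169
k=2 src: inc=-0.519481, refl=-0.519481·-0.454545=0.2361; V=3.636364+-0.519481+0.236128=3.3530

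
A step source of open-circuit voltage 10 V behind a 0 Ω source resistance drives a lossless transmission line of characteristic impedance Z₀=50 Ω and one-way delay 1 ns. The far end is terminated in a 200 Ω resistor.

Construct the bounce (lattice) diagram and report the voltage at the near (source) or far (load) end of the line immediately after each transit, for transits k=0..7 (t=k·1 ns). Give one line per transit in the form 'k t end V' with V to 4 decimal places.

0 0 source 10.0000
1 1 load 16.0000
2 2 source 10.0000
3 3 load 6.4000
4 4 source 10.0000
5 5 load 12.1600
6 6 source 10.0000
7 7 load 8.7040

Γ_L=0.600000, Γ_S=-1.000000; launch V₁=10·50/50=10.000000
k=0 src: V=10.0000
k=1 load: inc=10.000000, refl=10.000000·0.600000=6.0000; V=0.000000+10.000000+6.000000=16.0000
k=2 src: inc=6.000000, refl=6.000000·-1.000000=-6.0000; V=10.000000+6.000000+-6.000000=10.0000
k=3 load: inc=-6.000000, refl=-6.000000·0.600000=-3.6000; V=16.000000+-6.000000+-3.600000=6.4000
k=4 src: inc=-3.600000, refl=-3.600000·-1.000000=3.6000; V=10.000000+-3.600000+3.600000=10.0000
k=5 load: inc=3.600000, refl=3.600000·0.600000=2.1600; V=6.400000+3.600000+2.160000=12.1600
k=6 src: inc=2.160000, refl=2.160000·-1.000000=-2.1600; V=10.000000+2.160000+-2.160000=10.0000
k=7 load: inc=-2.160000, refl=-2.160000·0.600000=-1.2960; V=12.160000+-2.160000+-1.296000=8.7040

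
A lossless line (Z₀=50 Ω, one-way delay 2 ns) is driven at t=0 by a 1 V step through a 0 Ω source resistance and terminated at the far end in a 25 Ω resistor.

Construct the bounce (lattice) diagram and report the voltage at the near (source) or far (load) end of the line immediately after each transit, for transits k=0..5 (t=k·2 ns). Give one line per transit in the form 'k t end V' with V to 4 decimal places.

0 0 source 1.0000
1 2 load 0.6667
2 4 source 1.0000
3 6 load 0.8889
4 8 source 1.0000
5 10 load 0.9630

Γ_L=-0.333333, Γ_S=-1.000000; launch V₁=1·50/50=1.000000
k=0 src: V=1.0000
k=1 load: inc=1.000000, refl=1.000000·-0.333333=-0.3333; V=0.000000+1.000000+-0.333333=0.6667
k=2 src: inc=-0.333333, refl=-0.333333·-1.000000=0.3333; V=1.000000+-0.333333+0.333333=1.0000
k=3 load: inc=0.333333, refl=0.333333·-0.333333=-0.1111; V=0.666667+0.333333+-0.111111=0.8889
k=4 src: inc=-0.111111, refl=-0.111111·-1.000000=0.1111; V=1.000000+-0.111111+0.111111=1.0000
k=5 load: inc=0.111111, refl=0.111111·-0.333333=-0.0370; V=0.888889+0.111111+-0.037037=0.9630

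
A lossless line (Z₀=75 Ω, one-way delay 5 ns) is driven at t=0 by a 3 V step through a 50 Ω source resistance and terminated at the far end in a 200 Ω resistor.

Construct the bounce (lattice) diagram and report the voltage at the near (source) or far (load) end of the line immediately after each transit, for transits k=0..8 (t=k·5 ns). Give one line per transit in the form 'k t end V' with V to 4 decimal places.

Γ_L=0.454545, Γ_S=-0.200000; launch V₁=3·75/125=1.800000
k=0 src: V=1.8000
k=1 load: inc=1.800000, refl=1.800000·0.454545=0.8182; V=0.000000+1.800000+0.818182=2.6182
k=2 src: inc=0.818182, refl=0.818182·-0.200000=-0.1636; V=1.800000+0.818182+-0.163636=2.4545
k=3 load: inc=-0.163636, refl=-0.163636·0.454545=-0.0744; V=2.618182+-0.163636+-0.074380=2.3802
k=4 src: inc=-0.074380, refl=-0.074380·-0.200000=0.0149; V=2.454545+-0.074380+0.014876=2.3950
k=5 load: inc=0.014876, refl=0.014876·0.454545=0.0068; V=2.380165+0.014876+0.006762=2.4018
k=6 src: inc=0.006762, refl=0.006762·-0.200000=-0.0014; V=2.395041+0.006762+-0.001352=2.4005
k=7 load: inc=-0.001352, refl=-0.001352·0.454545=-0.0006; V=2.401803+-0.001352+-0.000615=2.3998
k=8 src: inc=-0.000615, refl=-0.000615·-0.200000=0.0001; V=2.400451+-0.000615+0.000123=2.4000

0 0 source 1.8000
1 5 load 2.6182
2 10 source 2.4545
3 15 load 2.3802
4 20 source 2.3950
5 25 load 2.4018
6 30 source 2.4005
7 35 load 2.3998
8 40 source 2.4000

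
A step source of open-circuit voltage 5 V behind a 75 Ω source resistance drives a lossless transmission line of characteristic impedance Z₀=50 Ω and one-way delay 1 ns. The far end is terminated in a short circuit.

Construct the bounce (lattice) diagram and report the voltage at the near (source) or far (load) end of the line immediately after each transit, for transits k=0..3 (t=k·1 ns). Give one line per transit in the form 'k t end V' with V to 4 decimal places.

Γ_L=-1.000000, Γ_S=0.200000; launch V₁=5·50/125=2.000000
k=0 src: V=2.0000
k=1 load: inc=2.000000, refl=2.000000·-1.000000=-2.0000; V=0.000000+2.000000+-2.000000=0.0000
k=2 src: inc=-2.000000, refl=-2.000000·0.200000=-0.4000; V=2.000000+-2.000000+-0.400000=-0.4000
k=3 load: inc=-0.400000, refl=-0.400000·-1.000000=0.4000; V=0.000000+-0.400000+0.400000=0.0000

0 0 source 2.0000
1 1 load 0.0000
2 2 source -0.4000
3 3 load 0.0000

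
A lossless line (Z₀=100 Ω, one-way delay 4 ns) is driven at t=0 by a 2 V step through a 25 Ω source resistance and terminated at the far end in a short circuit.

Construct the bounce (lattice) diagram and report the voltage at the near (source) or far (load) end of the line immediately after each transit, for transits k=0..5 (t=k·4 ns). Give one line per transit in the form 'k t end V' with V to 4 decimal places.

0 0 source 1.6000
1 4 load 0.0000
2 8 source 0.9600
3 12 load 0.0000
4 16 source 0.5760
5 20 load 0.0000

Γ_L=-1.000000, Γ_S=-0.600000; launch V₁=2·100/125=1.600000
k=0 src: V=1.6000
k=1 load: inc=1.600000, refl=1.600000·-1.000000=-1.6000; V=0.000000+1.600000+-1.600000=0.0000
k=2 src: inc=-1.600000, refl=-1.600000·-0.600000=0.9600; V=1.600000+-1.600000+0.960000=0.9600
k=3 load: inc=0.960000, refl=0.960000·-1.000000=-0.9600; V=0.000000+0.960000+-0.960000=0.0000
k=4 src: inc=-0.960000, refl=-0.960000·-0.600000=0.5760; V=0.960000+-0.960000+0.576000=0.5760
k=5 load: inc=0.576000, refl=0.576000·-1.000000=-0.5760; V=0.000000+0.576000+-0.576000=0.0000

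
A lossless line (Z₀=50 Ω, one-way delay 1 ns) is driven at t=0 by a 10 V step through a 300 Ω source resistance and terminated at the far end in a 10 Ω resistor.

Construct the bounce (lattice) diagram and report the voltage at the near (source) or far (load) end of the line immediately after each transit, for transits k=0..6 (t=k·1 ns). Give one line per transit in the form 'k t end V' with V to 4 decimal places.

Γ_L=-0.666667, Γ_S=0.714286; launch V₁=10·50/350=1.428571
k=0 src: V=1.4286
k=1 load: inc=1.428571, refl=1.428571·-0.666667=-0.9524; V=0.000000+1.428571+-0.952381=0.4762
k=2 src: inc=-0.952381, refl=-0.952381·0.714286=-0.6803; V=1.428571+-0.952381+-0.680272=-0.2041
k=3 load: inc=-0.680272, refl=-0.680272·-0.666667=0.4535; V=0.476190+-0.680272+0.453515=0.2494
k=4 src: inc=0.453515, refl=0.453515·0.714286=0.3239; V=-0.204082+0.453515+0.323939=0.5734
k=5 load: inc=0.323939, refl=0.323939·-0.666667=-0.2160; V=0.249433+0.323939+-0.215959=0.3574
k=6 src: inc=-0.215959, refl=-0.215959·0.714286=-0.1543; V=0.573372+-0.215959+-0.154257=0.2032

0 0 source 1.4286
1 1 load 0.4762
2 2 source -0.2041
3 3 load 0.2494
4 4 source 0.5734
5 5 load 0.3574
6 6 source 0.2032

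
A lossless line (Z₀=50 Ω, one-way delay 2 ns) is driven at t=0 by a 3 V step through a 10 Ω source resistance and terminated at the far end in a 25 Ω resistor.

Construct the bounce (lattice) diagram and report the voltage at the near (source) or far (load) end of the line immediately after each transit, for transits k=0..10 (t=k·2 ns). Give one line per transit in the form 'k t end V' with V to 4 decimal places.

Γ_L=-0.333333, Γ_S=-0.666667; launch V₁=3·50/60=2.500000
k=0 src: V=2.5000
k=1 load: inc=2.500000, refl=2.500000·-0.333333=-0.8333; V=0.000000+2.500000+-0.833333=1.6667
k=2 src: inc=-0.833333, refl=-0.833333·-0.666667=0.5556; V=2.500000+-0.833333+0.555556=2.2222
k=3 load: inc=0.555556, refl=0.555556·-0.333333=-0.1852; V=1.666667+0.555556+-0.185185=2.0370
k=4 src: inc=-0.185185, refl=-0.185185·-0.666667=0.1235; V=2.222222+-0.185185+0.123457=2.1605
k=5 load: inc=0.123457, refl=0.123457·-0.333333=-0.0412; V=2.037037+0.123457+-0.041152=2.1193
k=6 src: inc=-0.041152, refl=-0.041152·-0.666667=0.0274; V=2.160494+-0.041152+0.027435=2.1468
k=7 load: inc=0.027435, refl=0.027435·-0.333333=-0.0091; V=2.119342+0.027435+-0.009145=2.1376
k=8 src: inc=-0.009145, refl=-0.009145·-0.666667=0.0061; V=2.146776+-0.009145+0.006097=2.1437
k=9 load: inc=0.006097, refl=0.006097·-0.333333=-0.0020; V=2.137631+0.006097+-0.002032=2.1417
k=10 src: inc=-0.002032, refl=-0.002032·-0.666667=0.0014; V=2.143728+-0.002032+0.001355=2.1431

0 0 source 2.5000
1 2 load 1.6667
2 4 source 2.2222
3 6 load 2.0370
4 8 source 2.1605
5 10 load 2.1193
6 12 source 2.1468
7 14 load 2.1376
8 16 source 2.1437
9 18 load 2.1417
10 20 source 2.1431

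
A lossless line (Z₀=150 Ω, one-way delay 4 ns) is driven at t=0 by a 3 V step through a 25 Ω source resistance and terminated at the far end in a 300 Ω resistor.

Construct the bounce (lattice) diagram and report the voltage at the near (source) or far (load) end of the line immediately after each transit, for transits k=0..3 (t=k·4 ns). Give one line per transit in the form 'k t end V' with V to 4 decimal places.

Γ_L=0.333333, Γ_S=-0.714286; launch V₁=3·150/175=2.571429
k=0 src: V=2.5714
k=1 load: inc=2.571429, refl=2.571429·0.333333=0.8571; V=0.000000+2.571429+0.857143=3.4286
k=2 src: inc=0.857143, refl=0.857143·-0.714286=-0.6122; V=2.571429+0.857143+-0.612245=2.8163
k=3 load: inc=-0.612245, refl=-0.612245·0.333333=-0.2041; V=3.428571+-0.612245+-0.204082=2.6122

0 0 source 2.5714
1 4 load 3.4286
2 8 source 2.8163
3 12 load 2.6122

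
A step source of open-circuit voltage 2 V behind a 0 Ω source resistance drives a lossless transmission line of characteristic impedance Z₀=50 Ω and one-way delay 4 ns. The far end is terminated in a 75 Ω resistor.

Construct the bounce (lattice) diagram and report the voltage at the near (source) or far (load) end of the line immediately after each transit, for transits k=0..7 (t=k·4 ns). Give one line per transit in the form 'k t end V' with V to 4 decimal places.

Γ_L=0.200000, Γ_S=-1.000000; launch V₁=2·50/50=2.000000
k=0 src: V=2.0000
k=1 load: inc=2.000000, refl=2.000000·0.200000=0.4000; V=0.000000+2.000000+0.400000=2.4000
k=2 src: inc=0.400000, refl=0.400000·-1.000000=-0.4000; V=2.000000+0.400000+-0.400000=2.0000
k=3 load: inc=-0.400000, refl=-0.400000·0.200000=-0.0800; V=2.400000+-0.400000+-0.080000=1.9200
k=4 src: inc=-0.080000, refl=-0.080000·-1.000000=0.0800; V=2.000000+-0.080000+0.080000=2.0000
k=5 load: inc=0.080000, refl=0.080000·0.200000=0.0160; V=1.920000+0.080000+0.016000=2.0160
k=6 src: inc=0.016000, refl=0.016000·-1.000000=-0.0160; V=2.000000+0.016000+-0.016000=2.0000
k=7 load: inc=-0.016000, refl=-0.016000·0.200000=-0.0032; V=2.016000+-0.016000+-0.003200=1.9968

0 0 source 2.0000
1 4 load 2.4000
2 8 source 2.0000
3 12 load 1.9200
4 16 source 2.0000
5 20 load 2.0160
6 24 source 2.0000
7 28 load 1.9968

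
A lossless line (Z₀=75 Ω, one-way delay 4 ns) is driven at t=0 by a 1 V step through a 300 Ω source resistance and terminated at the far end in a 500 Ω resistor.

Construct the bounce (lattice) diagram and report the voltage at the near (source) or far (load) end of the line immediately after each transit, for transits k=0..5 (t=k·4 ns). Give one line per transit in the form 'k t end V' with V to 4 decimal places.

0 0 source 0.2000
1 4 load 0.3478
2 8 source 0.4365
3 12 load 0.5021
4 16 source 0.5414
5 20 load 0.5705

Γ_L=0.739130, Γ_S=0.600000; launch V₁=1·75/375=0.200000
k=0 src: V=0.2000
k=1 load: inc=0.200000, refl=0.200000·0.739130=0.1478; V=0.000000+0.200000+0.147826=0.3478
k=2 src: inc=0.147826, refl=0.147826·0.600000=0.0887; V=0.200000+0.147826+0.088696=0.4365
k=3 load: inc=0.088696, refl=0.088696·0.739130=0.0656; V=0.347826+0.088696+0.065558=0.5021
k=4 src: inc=0.065558, refl=0.065558·0.600000=0.0393; V=0.436522+0.065558+0.039335=0.5414
k=5 load: inc=0.039335, refl=0.039335·0.739130=0.0291; V=0.502079+0.039335+0.029073=0.5705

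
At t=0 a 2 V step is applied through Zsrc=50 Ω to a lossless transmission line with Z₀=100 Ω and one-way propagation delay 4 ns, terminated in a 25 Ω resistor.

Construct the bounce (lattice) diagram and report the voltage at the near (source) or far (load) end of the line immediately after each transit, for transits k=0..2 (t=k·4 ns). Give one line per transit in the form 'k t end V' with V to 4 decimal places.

0 0 source 1.3333
1 4 load 0.5333
2 8 source 0.8000

Γ_L=-0.600000, Γ_S=-0.333333; launch V₁=2·100/150=1.333333
k=0 src: V=1.3333
k=1 load: inc=1.333333, refl=1.333333·-0.600000=-0.8000; V=0.000000+1.333333+-0.800000=0.5333
k=2 src: inc=-0.800000, refl=-0.800000·-0.333333=0.2667; V=1.333333+-0.800000+0.266667=0.8000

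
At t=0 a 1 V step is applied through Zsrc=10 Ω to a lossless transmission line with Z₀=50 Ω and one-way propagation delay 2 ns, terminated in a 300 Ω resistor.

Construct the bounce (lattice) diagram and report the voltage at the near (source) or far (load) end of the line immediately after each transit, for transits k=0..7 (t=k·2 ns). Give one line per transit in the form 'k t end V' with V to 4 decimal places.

Γ_L=0.714286, Γ_S=-0.666667; launch V₁=1·50/60=0.833333
k=0 src: V=0.8333
k=1 load: inc=0.833333, refl=0.833333·0.714286=0.5952; V=0.000000+0.833333+0.595238=1.4286
k=2 src: inc=0.595238, refl=0.595238·-0.666667=-0.3968; V=0.833333+0.595238+-0.396825=1.0317
k=3 load: inc=-0.396825, refl=-0.396825·0.714286=-0.2834; V=1.428571+-0.396825+-0.283447=0.7483
k=4 src: inc=-0.283447, refl=-0.283447·-0.666667=0.1890; V=1.031746+-0.283447+0.188964=0.9373
k=5 load: inc=0.188964, refl=0.188964·0.714286=0.1350; V=0.748299+0.188964+0.134975=1.0722
k=6 src: inc=0.134975, refl=0.134975·-0.666667=-0.0900; V=0.937264+0.134975+-0.089983=0.9823
k=7 load: inc=-0.089983, refl=-0.089983·0.714286=-0.0643; V=1.072238+-0.089983+-0.064274=0.9180

0 0 source 0.8333
1 2 load 1.4286
2 4 source 1.0317
3 6 load 0.7483
4 8 source 0.9373
5 10 load 1.0722
6 12 source 0.9823
7 14 load 0.9180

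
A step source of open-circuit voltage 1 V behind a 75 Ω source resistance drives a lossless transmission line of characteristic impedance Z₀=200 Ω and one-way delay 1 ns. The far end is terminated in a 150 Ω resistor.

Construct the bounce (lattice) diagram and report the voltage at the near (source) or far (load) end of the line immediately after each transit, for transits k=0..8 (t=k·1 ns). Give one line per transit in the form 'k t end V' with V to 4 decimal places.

Γ_L=-0.142857, Γ_S=-0.454545; launch V₁=1·200/275=0.727273
k=0 src: V=0.7273
k=1 load: inc=0.727273, refl=0.727273·-0.142857=-0.1039; V=0.000000+0.727273+-0.103896=0.6234
k=2 src: inc=-0.103896, refl=-0.103896·-0.454545=0.0472; V=0.727273+-0.103896+0.047226=0.6706
k=3 load: inc=0.047226, refl=0.047226·-0.142857=-0.0067; V=0.623377+0.047226+-0.006747=0.6639
k=4 src: inc=-0.006747, refl=-0.006747·-0.454545=0.0031; V=0.670602+-0.006747+0.003067=0.6669
k=5 load: inc=0.003067, refl=0.003067·-0.142857=-0.0004; V=0.663856+0.003067+-0.000438=0.6665
k=6 src: inc=-0.000438, refl=-0.000438·-0.454545=0.0002; V=0.666922+-0.000438+0.000199=0.6667
k=7 load: inc=0.000199, refl=0.000199·-0.142857=-0.0000; V=0.666484+0.000199+-0.000028=0.6667
k=8 src: inc=-0.000028, refl=-0.000028·-0.454545=0.0000; V=0.666683+-0.000028+0.000013=0.6667

0 0 source 0.7273
1 1 load 0.6234
2 2 source 0.6706
3 3 load 0.6639
4 4 source 0.6669
5 5 load 0.6665
6 6 source 0.6667
7 7 load 0.6667
8 8 source 0.6667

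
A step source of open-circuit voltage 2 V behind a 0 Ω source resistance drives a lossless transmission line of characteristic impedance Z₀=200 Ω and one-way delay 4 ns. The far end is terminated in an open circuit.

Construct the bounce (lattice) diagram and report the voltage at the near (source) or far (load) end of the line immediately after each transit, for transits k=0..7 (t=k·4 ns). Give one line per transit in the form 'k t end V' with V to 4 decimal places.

0 0 source 2.0000
1 4 load 4.0000
2 8 source 2.0000
3 12 load 0.0000
4 16 source 2.0000
5 20 load 4.0000
6 24 source 2.0000
7 28 load 0.0000

Γ_L=1.000000, Γ_S=-1.000000; launch V₁=2·200/200=2.000000
k=0 src: V=2.0000
k=1 load: inc=2.000000, refl=2.000000·1.000000=2.0000; V=0.000000+2.000000+2.000000=4.0000
k=2 src: inc=2.000000, refl=2.000000·-1.000000=-2.0000; V=2.000000+2.000000+-2.000000=2.0000
k=3 load: inc=-2.000000, refl=-2.000000·1.000000=-2.0000; V=4.000000+-2.000000+-2.000000=0.0000
k=4 src: inc=-2.000000, refl=-2.000000·-1.000000=2.0000; V=2.000000+-2.000000+2.000000=2.0000
k=5 load: inc=2.000000, refl=2.000000·1.000000=2.0000; V=0.000000+2.000000+2.000000=4.0000
k=6 src: inc=2.000000, refl=2.000000·-1.000000=-2.0000; V=2.000000+2.000000+-2.000000=2.0000
k=7 load: inc=-2.000000, refl=-2.000000·1.000000=-2.0000; V=4.000000+-2.000000+-2.000000=0.0000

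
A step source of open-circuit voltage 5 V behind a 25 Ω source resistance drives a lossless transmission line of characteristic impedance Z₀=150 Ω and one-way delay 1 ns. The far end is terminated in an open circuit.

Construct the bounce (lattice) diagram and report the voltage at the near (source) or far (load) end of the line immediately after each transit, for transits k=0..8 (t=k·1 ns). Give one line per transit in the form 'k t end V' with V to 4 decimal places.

Γ_L=1.000000, Γ_S=-0.714286; launch V₁=5·150/175=4.285714
k=0 src: V=4.2857
k=1 load: inc=4.285714, refl=4.285714·1.000000=4.2857; V=0.000000+4.285714+4.285714=8.5714
k=2 src: inc=4.285714, refl=4.285714·-0.714286=-3.0612; V=4.285714+4.285714+-3.061224=5.5102
k=3 load: inc=-3.061224, refl=-3.061224·1.000000=-3.0612; V=8.571429+-3.061224+-3.061224=2.4490
k=4 src: inc=-3.061224, refl=-3.061224·-0.714286=2.1866; V=5.510204+-3.061224+2.186589=4.6356
k=5 load: inc=2.186589, refl=2.186589·1.000000=2.1866; V=2.448980+2.186589+2.186589=6.8222
k=6 src: inc=2.186589, refl=2.186589·-0.714286=-1.5618; V=4.635569+2.186589+-1.561849=5.2603
k=7 load: inc=-1.561849, refl=-1.561849·1.000000=-1.5618; V=6.822157+-1.561849+-1.561849=3.6985
k=8 src: inc=-1.561849, refl=-1.561849·-0.714286=1.1156; V=5.260308+-1.561849+1.115607=4.8141

0 0 source 4.2857
1 1 load 8.5714
2 2 source 5.5102
3 3 load 2.4490
4 4 source 4.6356
5 5 load 6.8222
6 6 source 5.2603
7 7 load 3.6985
8 8 source 4.8141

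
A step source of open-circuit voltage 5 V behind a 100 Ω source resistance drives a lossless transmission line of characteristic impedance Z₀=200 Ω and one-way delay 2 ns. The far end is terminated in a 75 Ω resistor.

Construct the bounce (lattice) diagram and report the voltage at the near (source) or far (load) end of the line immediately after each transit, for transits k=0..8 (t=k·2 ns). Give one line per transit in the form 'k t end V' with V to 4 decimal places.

Γ_L=-0.454545, Γ_S=-0.333333; launch V₁=5·200/300=3.333333
k=0 src: V=3.3333
k=1 load: inc=3.333333, refl=3.333333·-0.454545=-1.5152; V=0.000000+3.333333+-1.515152=1.8182
k=2 src: inc=-1.515152, refl=-1.515152·-0.333333=0.5051; V=3.333333+-1.515152+0.505051=2.3232
k=3 load: inc=0.505051, refl=0.505051·-0.454545=-0.2296; V=1.818182+0.505051+-0.229568=2.0937
k=4 src: inc=-0.229568, refl=-0.229568·-0.333333=0.0765; V=2.323232+-0.229568+0.076523=2.1702
k=5 load: inc=0.076523, refl=0.076523·-0.454545=-0.0348; V=2.093664+0.076523+-0.034783=2.1354
k=6 src: inc=-0.034783, refl=-0.034783·-0.333333=0.0116; V=2.170187+-0.034783+0.011594=2.1470
k=7 load: inc=0.011594, refl=0.011594·-0.454545=-0.0053; V=2.135404+0.011594+-0.005270=2.1417
k=8 src: inc=-0.005270, refl=-0.005270·-0.333333=0.0018; V=2.146998+-0.005270+0.001757=2.1435

0 0 source 3.3333
1 2 load 1.8182
2 4 source 2.3232
3 6 load 2.0937
4 8 source 2.1702
5 10 load 2.1354
6 12 source 2.1470
7 14 load 2.1417
8 16 source 2.1435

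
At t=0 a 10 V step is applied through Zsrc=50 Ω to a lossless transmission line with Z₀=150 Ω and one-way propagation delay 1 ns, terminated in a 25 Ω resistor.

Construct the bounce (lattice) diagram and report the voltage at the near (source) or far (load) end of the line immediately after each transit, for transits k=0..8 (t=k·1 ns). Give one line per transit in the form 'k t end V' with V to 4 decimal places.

0 0 source 7.5000
1 1 load 2.1429
2 2 source 4.8214
3 3 load 2.9082
4 4 source 3.8648
5 5 load 3.1815
6 6 source 3.5231
7 7 load 3.2791
8 8 source 3.4011

Γ_L=-0.714286, Γ_S=-0.500000; launch V₁=10·150/200=7.500000
k=0 src: V=7.5000
k=1 load: inc=7.500000, refl=7.500000·-0.714286=-5.3571; V=0.000000+7.500000+-5.357143=2.1429
k=2 src: inc=-5.357143, refl=-5.357143·-0.500000=2.6786; V=7.500000+-5.357143+2.678571=4.8214
k=3 load: inc=2.678571, refl=2.678571·-0.714286=-1.9133; V=2.142857+2.678571+-1.913265=2.9082
k=4 src: inc=-1.913265, refl=-1.913265·-0.500000=0.9566; V=4.821429+-1.913265+0.956633=3.8648
k=5 load: inc=0.956633, refl=0.956633·-0.714286=-0.6833; V=2.908163+0.956633+-0.683309=3.1815
k=6 src: inc=-0.683309, refl=-0.683309·-0.500000=0.3417; V=3.864796+-0.683309+0.341655=3.5231
k=7 load: inc=0.341655, refl=0.341655·-0.714286=-0.2440; V=3.181487+0.341655+-0.244039=3.2791
k=8 src: inc=-0.244039, refl=-0.244039·-0.500000=0.1220; V=3.523141+-0.244039+0.122019=3.4011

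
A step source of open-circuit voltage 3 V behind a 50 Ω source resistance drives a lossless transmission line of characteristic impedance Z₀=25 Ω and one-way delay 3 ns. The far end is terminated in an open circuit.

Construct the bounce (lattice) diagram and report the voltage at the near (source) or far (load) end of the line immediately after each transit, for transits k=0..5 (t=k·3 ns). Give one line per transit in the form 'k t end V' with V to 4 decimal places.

0 0 source 1.0000
1 3 load 2.0000
2 6 source 2.3333
3 9 load 2.6667
4 12 source 2.7778
5 15 load 2.8889

Γ_L=1.000000, Γ_S=0.333333; launch V₁=3·25/75=1.000000
k=0 src: V=1.0000
k=1 load: inc=1.000000, refl=1.000000·1.000000=1.0000; V=0.000000+1.000000+1.000000=2.0000
k=2 src: inc=1.000000, refl=1.000000·0.333333=0.3333; V=1.000000+1.000000+0.333333=2.3333
k=3 load: inc=0.333333, refl=0.333333·1.000000=0.3333; V=2.000000+0.333333+0.333333=2.6667
k=4 src: inc=0.333333, refl=0.333333·0.333333=0.1111; V=2.333333+0.333333+0.111111=2.7778
k=5 load: inc=0.111111, refl=0.111111·1.000000=0.1111; V=2.666667+0.111111+0.111111=2.8889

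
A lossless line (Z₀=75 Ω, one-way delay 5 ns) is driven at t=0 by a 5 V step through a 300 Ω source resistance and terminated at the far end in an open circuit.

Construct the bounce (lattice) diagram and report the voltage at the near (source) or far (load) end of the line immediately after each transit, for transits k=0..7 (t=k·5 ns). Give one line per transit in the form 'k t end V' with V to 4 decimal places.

Γ_L=1.000000, Γ_S=0.600000; launch V₁=5·75/375=1.000000
k=0 src: V=1.0000
k=1 load: inc=1.000000, refl=1.000000·1.000000=1.0000; V=0.000000+1.000000+1.000000=2.0000
k=2 src: inc=1.000000, refl=1.000000·0.600000=0.6000; V=1.000000+1.000000+0.600000=2.6000
k=3 load: inc=0.600000, refl=0.600000·1.000000=0.6000; V=2.000000+0.600000+0.600000=3.2000
k=4 src: inc=0.600000, refl=0.600000·0.600000=0.3600; V=2.600000+0.600000+0.360000=3.5600
k=5 load: inc=0.360000, refl=0.360000·1.000000=0.3600; V=3.200000+0.360000+0.360000=3.9200
k=6 src: inc=0.360000, refl=0.360000·0.600000=0.2160; V=3.560000+0.360000+0.216000=4.1360
k=7 load: inc=0.216000, refl=0.216000·1.000000=0.2160; V=3.920000+0.216000+0.216000=4.3520

0 0 source 1.0000
1 5 load 2.0000
2 10 source 2.6000
3 15 load 3.2000
4 20 source 3.5600
5 25 load 3.9200
6 30 source 4.1360
7 35 load 4.3520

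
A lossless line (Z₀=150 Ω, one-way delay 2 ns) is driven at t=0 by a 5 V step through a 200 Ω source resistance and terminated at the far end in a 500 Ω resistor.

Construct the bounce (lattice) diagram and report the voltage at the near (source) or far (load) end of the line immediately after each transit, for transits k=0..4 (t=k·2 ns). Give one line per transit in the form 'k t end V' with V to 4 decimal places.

Γ_L=0.538462, Γ_S=0.142857; launch V₁=5·150/350=2.142857
k=0 src: V=2.1429
k=1 load: inc=2.142857, refl=2.142857·0.538462=1.1538; V=0.000000+2.142857+1.153846=3.2967
k=2 src: inc=1.153846, refl=1.153846·0.142857=0.1648; V=2.142857+1.153846+0.164835=3.4615
k=3 load: inc=0.164835, refl=0.164835·0.538462=0.0888; V=3.296703+0.164835+0.088757=3.5503
k=4 src: inc=0.088757, refl=0.088757·0.142857=0.0127; V=3.461538+0.088757+0.012680=3.5630

0 0 source 2.1429
1 2 load 3.2967
2 4 source 3.4615
3 6 load 3.5503
4 8 source 3.5630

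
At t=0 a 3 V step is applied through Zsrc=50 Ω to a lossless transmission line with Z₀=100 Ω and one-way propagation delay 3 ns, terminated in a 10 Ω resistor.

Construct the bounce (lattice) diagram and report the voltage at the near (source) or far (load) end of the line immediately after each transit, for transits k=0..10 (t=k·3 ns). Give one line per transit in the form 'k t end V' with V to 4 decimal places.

0 0 source 2.0000
1 3 load 0.3636
2 6 source 0.9091
3 9 load 0.4628
4 12 source 0.6116
5 15 load 0.4899
6 18 source 0.5304
7 21 load 0.4972
8 24 source 0.5083
9 27 load 0.4992
10 30 source 0.5023

Γ_L=-0.818182, Γ_S=-0.333333; launch V₁=3·100/150=2.000000
k=0 src: V=2.0000
k=1 load: inc=2.000000, refl=2.000000·-0.818182=-1.6364; V=0.000000+2.000000+-1.636364=0.3636
k=2 src: inc=-1.636364, refl=-1.636364·-0.333333=0.5455; V=2.000000+-1.636364+0.545455=0.9091
k=3 load: inc=0.545455, refl=0.545455·-0.818182=-0.4463; V=0.363636+0.545455+-0.446281=0.4628
k=4 src: inc=-0.446281, refl=-0.446281·-0.333333=0.1488; V=0.909091+-0.446281+0.148760=0.6116
k=5 load: inc=0.148760, refl=0.148760·-0.818182=-0.1217; V=0.462810+0.148760+-0.121713=0.4899
k=6 src: inc=-0.121713, refl=-0.121713·-0.333333=0.0406; V=0.611570+-0.121713+0.040571=0.5304
k=7 load: inc=0.040571, refl=0.040571·-0.818182=-0.0332; V=0.489857+0.040571+-0.033194=0.4972
k=8 src: inc=-0.033194, refl=-0.033194·-0.333333=0.0111; V=0.530428+-0.033194+0.011065=0.5083
k=9 load: inc=0.011065, refl=0.011065·-0.818182=-0.0091; V=0.497234+0.011065+-0.009053=0.4992
k=10 src: inc=-0.009053, refl=-0.009053·-0.333333=0.0030; V=0.508299+-0.009053+0.003018=0.5023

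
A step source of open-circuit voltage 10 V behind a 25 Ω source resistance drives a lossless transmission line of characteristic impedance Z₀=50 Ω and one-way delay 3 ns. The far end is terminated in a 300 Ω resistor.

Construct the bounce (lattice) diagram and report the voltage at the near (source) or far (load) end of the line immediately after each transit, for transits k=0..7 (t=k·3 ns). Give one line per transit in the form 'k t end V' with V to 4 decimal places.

0 0 source 6.6667
1 3 load 11.4286
2 6 source 9.8413
3 9 load 8.7075
4 12 source 9.0854
5 15 load 9.3554
6 18 source 9.2654
7 21 load 9.2011

Γ_L=0.714286, Γ_S=-0.333333; launch V₁=10·50/75=6.666667
k=0 src: V=6.6667
k=1 load: inc=6.666667, refl=6.666667·0.714286=4.7619; V=0.000000+6.666667+4.761905=11.4286
k=2 src: inc=4.761905, refl=4.761905·-0.333333=-1.5873; V=6.666667+4.761905+-1.587302=9.8413
k=3 load: inc=-1.587302, refl=-1.587302·0.714286=-1.1338; V=11.428571+-1.587302+-1.133787=8.7075
k=4 src: inc=-1.133787, refl=-1.133787·-0.333333=0.3779; V=9.841270+-1.133787+0.377929=9.0854
k=5 load: inc=0.377929, refl=0.377929·0.714286=0.2699; V=8.707483+0.377929+0.269949=9.3554
k=6 src: inc=0.269949, refl=0.269949·-0.333333=-0.0900; V=9.085412+0.269949+-0.089983=9.2654
k=7 load: inc=-0.089983, refl=-0.089983·0.714286=-0.0643; V=9.355361+-0.089983+-0.064274=9.2011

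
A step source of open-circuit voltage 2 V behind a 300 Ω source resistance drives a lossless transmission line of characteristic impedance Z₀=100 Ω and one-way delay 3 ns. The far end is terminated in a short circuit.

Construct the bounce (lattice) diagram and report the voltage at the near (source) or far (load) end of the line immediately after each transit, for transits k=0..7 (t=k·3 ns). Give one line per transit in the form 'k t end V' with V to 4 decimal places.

0 0 source 0.5000
1 3 load 0.0000
2 6 source -0.2500
3 9 load 0.0000
4 12 source 0.1250
5 15 load 0.0000
6 18 source -0.0625
7 21 load 0.0000

Γ_L=-1.000000, Γ_S=0.500000; launch V₁=2·100/400=0.500000
k=0 src: V=0.5000
k=1 load: inc=0.500000, refl=0.500000·-1.000000=-0.5000; V=0.000000+0.500000+-0.500000=0.0000
k=2 src: inc=-0.500000, refl=-0.500000·0.500000=-0.2500; V=0.500000+-0.500000+-0.250000=-0.2500
k=3 load: inc=-0.250000, refl=-0.250000·-1.000000=0.2500; V=0.000000+-0.250000+0.250000=0.0000
k=4 src: inc=0.250000, refl=0.250000·0.500000=0.1250; V=-0.250000+0.250000+0.125000=0.1250
k=5 load: inc=0.125000, refl=0.125000·-1.000000=-0.1250; V=0.000000+0.125000+-0.125000=0.0000
k=6 src: inc=-0.125000, refl=-0.125000·0.500000=-0.0625; V=0.125000+-0.125000+-0.062500=-0.0625
k=7 load: inc=-0.062500, refl=-0.062500·-1.000000=0.0625; V=0.000000+-0.062500+0.062500=0.0000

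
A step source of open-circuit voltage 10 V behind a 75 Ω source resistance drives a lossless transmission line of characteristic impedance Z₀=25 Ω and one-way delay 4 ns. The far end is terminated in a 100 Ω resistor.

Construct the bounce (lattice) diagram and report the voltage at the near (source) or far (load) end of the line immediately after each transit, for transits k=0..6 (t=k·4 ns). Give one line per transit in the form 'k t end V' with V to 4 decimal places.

Γ_L=0.600000, Γ_S=0.500000; launch V₁=10·25/100=2.500000
k=0 src: V=2.5000
k=1 load: inc=2.500000, refl=2.500000·0.600000=1.5000; V=0.000000+2.500000+1.500000=4.0000
k=2 src: inc=1.500000, refl=1.500000·0.500000=0.7500; V=2.500000+1.500000+0.750000=4.7500
k=3 load: inc=0.750000, refl=0.750000·0.600000=0.4500; V=4.000000+0.750000+0.450000=5.2000
k=4 src: inc=0.450000, refl=0.450000·0.500000=0.2250; V=4.750000+0.450000+0.225000=5.4250
k=5 load: inc=0.225000, refl=0.225000·0.600000=0.1350; V=5.200000+0.225000+0.135000=5.5600
k=6 src: inc=0.135000, refl=0.135000·0.500000=0.0675; V=5.425000+0.135000+0.067500=5.6275

0 0 source 2.5000
1 4 load 4.0000
2 8 source 4.7500
3 12 load 5.2000
4 16 source 5.4250
5 20 load 5.5600
6 24 source 5.6275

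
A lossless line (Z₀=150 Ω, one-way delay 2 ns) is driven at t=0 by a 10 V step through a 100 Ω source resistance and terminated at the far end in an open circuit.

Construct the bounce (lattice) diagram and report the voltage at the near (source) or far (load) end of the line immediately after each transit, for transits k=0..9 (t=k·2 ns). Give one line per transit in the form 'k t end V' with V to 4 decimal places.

0 0 source 6.0000
1 2 load 12.0000
2 4 source 10.8000
3 6 load 9.6000
4 8 source 9.8400
5 10 load 10.0800
6 12 source 10.0320
7 14 load 9.9840
8 16 source 9.9936
9 18 load 10.0032

Γ_L=1.000000, Γ_S=-0.200000; launch V₁=10·150/250=6.000000
k=0 src: V=6.0000
k=1 load: inc=6.000000, refl=6.000000·1.000000=6.0000; V=0.000000+6.000000+6.000000=12.0000
k=2 src: inc=6.000000, refl=6.000000·-0.200000=-1.2000; V=6.000000+6.000000+-1.200000=10.8000
k=3 load: inc=-1.200000, refl=-1.200000·1.000000=-1.2000; V=12.000000+-1.200000+-1.200000=9.6000
k=4 src: inc=-1.200000, refl=-1.200000·-0.200000=0.2400; V=10.800000+-1.200000+0.240000=9.8400
k=5 load: inc=0.240000, refl=0.240000·1.000000=0.2400; V=9.600000+0.240000+0.240000=10.0800
k=6 src: inc=0.240000, refl=0.240000·-0.200000=-0.0480; V=9.840000+0.240000+-0.048000=10.0320
k=7 load: inc=-0.048000, refl=-0.048000·1.000000=-0.0480; V=10.080000+-0.048000+-0.048000=9.9840
k=8 src: inc=-0.048000, refl=-0.048000·-0.200000=0.0096; V=10.032000+-0.048000+0.009600=9.9936
k=9 load: inc=0.009600, refl=0.009600·1.000000=0.0096; V=9.984000+0.009600+0.009600=10.0032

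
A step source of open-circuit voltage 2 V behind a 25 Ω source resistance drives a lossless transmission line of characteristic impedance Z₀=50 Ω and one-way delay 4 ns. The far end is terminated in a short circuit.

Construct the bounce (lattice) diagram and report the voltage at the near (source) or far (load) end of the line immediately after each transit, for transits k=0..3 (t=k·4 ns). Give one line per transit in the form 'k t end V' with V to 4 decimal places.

0 0 source 1.3333
1 4 load 0.0000
2 8 source 0.4444
3 12 load 0.0000

Γ_L=-1.000000, Γ_S=-0.333333; launch V₁=2·50/75=1.333333
k=0 src: V=1.3333
k=1 load: inc=1.333333, refl=1.333333·-1.000000=-1.3333; V=0.000000+1.333333+-1.333333=0.0000
k=2 src: inc=-1.333333, refl=-1.333333·-0.333333=0.4444; V=1.333333+-1.333333+0.444444=0.4444
k=3 load: inc=0.444444, refl=0.444444·-1.000000=-0.4444; V=0.000000+0.444444+-0.444444=0.0000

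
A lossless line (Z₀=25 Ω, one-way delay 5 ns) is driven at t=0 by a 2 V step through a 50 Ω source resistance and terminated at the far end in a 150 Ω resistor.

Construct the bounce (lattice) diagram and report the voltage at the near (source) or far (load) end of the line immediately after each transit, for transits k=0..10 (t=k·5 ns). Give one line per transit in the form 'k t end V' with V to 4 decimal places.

0 0 source 0.6667
1 5 load 1.1429
2 10 source 1.3016
3 15 load 1.4150
4 20 source 1.4528
5 25 load 1.4798
6 30 source 1.4888
7 35 load 1.4952
8 40 source 1.4973
9 45 load 1.4989
10 50 source 1.4994

Γ_L=0.714286, Γ_S=0.333333; launch V₁=2·25/75=0.666667
k=0 src: V=0.6667
k=1 load: inc=0.666667, refl=0.666667·0.714286=0.4762; V=0.000000+0.666667+0.476190=1.1429
k=2 src: inc=0.476190, refl=0.476190·0.333333=0.1587; V=0.666667+0.476190+0.158730=1.3016
k=3 load: inc=0.158730, refl=0.158730·0.714286=0.1134; V=1.142857+0.158730+0.113379=1.4150
k=4 src: inc=0.113379, refl=0.113379·0.333333=0.0378; V=1.301587+0.113379+0.037793=1.4528
k=5 load: inc=0.037793, refl=0.037793·0.714286=0.0270; V=1.414966+0.037793+0.026995=1.4798
k=6 src: inc=0.026995, refl=0.026995·0.333333=0.0090; V=1.452759+0.026995+0.008998=1.4888
k=7 load: inc=0.008998, refl=0.008998·0.714286=0.0064; V=1.479754+0.008998+0.006427=1.4952
k=8 src: inc=0.006427, refl=0.006427·0.333333=0.0021; V=1.488752+0.006427+0.002142=1.4973
k=9 load: inc=0.002142, refl=0.002142·0.714286=0.0015; V=1.495179+0.002142+0.001530=1.4989
k=10 src: inc=0.001530, refl=0.001530·0.333333=0.0005; V=1.497322+0.001530+0.000510=1.4994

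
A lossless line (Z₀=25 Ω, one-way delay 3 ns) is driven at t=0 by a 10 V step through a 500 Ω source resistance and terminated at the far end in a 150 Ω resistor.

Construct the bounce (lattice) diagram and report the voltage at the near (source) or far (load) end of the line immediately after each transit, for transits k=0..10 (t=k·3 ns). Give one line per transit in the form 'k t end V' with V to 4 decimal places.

0 0 source 0.4762
1 3 load 0.8163
2 6 source 1.1241
3 9 load 1.3439
4 12 source 1.5428
5 15 load 1.6848
6 18 source 1.8134
7 21 load 1.9052
8 24 source 1.9882
9 27 load 2.0476
10 30 source 2.1012

Γ_L=0.714286, Γ_S=0.904762; launch V₁=10·25/525=0.476190
k=0 src: V=0.4762
k=1 load: inc=0.476190, refl=0.476190·0.714286=0.3401; V=0.000000+0.476190+0.340136=0.8163
k=2 src: inc=0.340136, refl=0.340136·0.904762=0.3077; V=0.476190+0.340136+0.307742=1.1241
k=3 load: inc=0.307742, refl=0.307742·0.714286=0.2198; V=0.816327+0.307742+0.219816=1.3439
k=4 src: inc=0.219816, refl=0.219816·0.904762=0.1989; V=1.124069+0.219816+0.198881=1.5428
k=5 load: inc=0.198881, refl=0.198881·0.714286=0.1421; V=1.343884+0.198881+0.142058=1.6848
k=6 src: inc=0.142058, refl=0.142058·0.904762=0.1285; V=1.542765+0.142058+0.128529=1.8134
k=7 load: inc=0.128529, refl=0.128529·0.714286=0.0918; V=1.684823+0.128529+0.091806=1.9052
k=8 src: inc=0.091806, refl=0.091806·0.904762=0.0831; V=1.813352+0.091806+0.083063=1.9882
k=9 load: inc=0.083063, refl=0.083063·0.714286=0.0593; V=1.905158+0.083063+0.059330=2.0476
k=10 src: inc=0.059330, refl=0.059330·0.904762=0.0537; V=1.988221+0.059330+0.053680=2.1012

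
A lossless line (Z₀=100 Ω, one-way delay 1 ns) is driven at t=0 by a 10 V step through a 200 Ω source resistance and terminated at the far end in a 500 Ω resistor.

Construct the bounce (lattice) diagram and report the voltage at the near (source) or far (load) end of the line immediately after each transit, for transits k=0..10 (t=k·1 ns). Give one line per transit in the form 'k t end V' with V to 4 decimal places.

0 0 source 3.3333
1 1 load 5.5556
2 2 source 6.2963
3 3 load 6.7901
4 4 source 6.9547
5 5 load 7.0645
6 6 source 7.1011
7 7 load 7.1254
8 8 source 7.1336
9 9 load 7.1390
10 10 source 7.1408

Γ_L=0.666667, Γ_S=0.333333; launch V₁=10·100/300=3.333333
k=0 src: V=3.3333
k=1 load: inc=3.333333, refl=3.333333·0.666667=2.2222; V=0.000000+3.333333+2.222222=5.5556
k=2 src: inc=2.222222, refl=2.222222·0.333333=0.7407; V=3.333333+2.222222+0.740741=6.2963
k=3 load: inc=0.740741, refl=0.740741·0.666667=0.4938; V=5.555556+0.740741+0.493827=6.7901
k=4 src: inc=0.493827, refl=0.493827·0.333333=0.1646; V=6.296296+0.493827+0.164609=6.9547
k=5 load: inc=0.164609, refl=0.164609·0.666667=0.1097; V=6.790123+0.164609+0.109739=7.0645
k=6 src: inc=0.109739, refl=0.109739·0.333333=0.0366; V=6.954733+0.109739+0.036580=7.1011
k=7 load: inc=0.036580, refl=0.036580·0.666667=0.0244; V=7.064472+0.036580+0.024387=7.1254
k=8 src: inc=0.024387, refl=0.024387·0.333333=0.0081; V=7.101052+0.024387+0.008129=7.1336
k=9 load: inc=0.008129, refl=0.008129·0.666667=0.0054; V=7.125438+0.008129+0.005419=7.1390
k=10 src: inc=0.005419, refl=0.005419·0.333333=0.0018; V=7.133567+0.005419+0.001806=7.1408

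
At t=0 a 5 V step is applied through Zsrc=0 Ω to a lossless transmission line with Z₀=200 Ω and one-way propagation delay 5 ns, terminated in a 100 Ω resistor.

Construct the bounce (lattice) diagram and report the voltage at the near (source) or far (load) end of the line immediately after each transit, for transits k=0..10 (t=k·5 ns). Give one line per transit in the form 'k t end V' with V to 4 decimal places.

Γ_L=-0.333333, Γ_S=-1.000000; launch V₁=5·200/200=5.000000
k=0 src: V=5.0000
k=1 load: inc=5.000000, refl=5.000000·-0.333333=-1.6667; V=0.000000+5.000000+-1.666667=3.3333
k=2 src: inc=-1.666667, refl=-1.666667·-1.000000=1.6667; V=5.000000+-1.666667+1.666667=5.0000
k=3 load: inc=1.666667, refl=1.666667·-0.333333=-0.5556; V=3.333333+1.666667+-0.555556=4.4444
k=4 src: inc=-0.555556, refl=-0.555556·-1.000000=0.5556; V=5.000000+-0.555556+0.555556=5.0000
k=5 load: inc=0.555556, refl=0.555556·-0.333333=-0.1852; V=4.444444+0.555556+-0.185185=4.8148
k=6 src: inc=-0.185185, refl=-0.185185·-1.000000=0.1852; V=5.000000+-0.185185+0.185185=5.0000
k=7 load: inc=0.185185, refl=0.185185·-0.333333=-0.0617; V=4.814815+0.185185+-0.061728=4.9383
k=8 src: inc=-0.061728, refl=-0.061728·-1.000000=0.0617; V=5.000000+-0.061728+0.061728=5.0000
k=9 load: inc=0.061728, refl=0.061728·-0.333333=-0.0206; V=4.938272+0.061728+-0.020576=4.9794
k=10 src: inc=-0.020576, refl=-0.020576·-1.000000=0.0206; V=5.000000+-0.020576+0.020576=5.0000

0 0 source 5.0000
1 5 load 3.3333
2 10 source 5.0000
3 15 load 4.4444
4 20 source 5.0000
5 25 load 4.8148
6 30 source 5.0000
7 35 load 4.9383
8 40 source 5.0000
9 45 load 4.9794
10 50 source 5.0000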